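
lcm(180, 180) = 180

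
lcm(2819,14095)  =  14095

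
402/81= 4 + 26/27 = 4.96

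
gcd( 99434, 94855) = 1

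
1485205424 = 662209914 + 822995510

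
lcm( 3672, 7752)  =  69768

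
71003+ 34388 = 105391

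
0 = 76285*0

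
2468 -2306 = 162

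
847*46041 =38996727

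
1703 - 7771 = -6068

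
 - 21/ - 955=21/955 = 0.02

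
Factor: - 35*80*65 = - 2^4*5^3*7^1*13^1 = - 182000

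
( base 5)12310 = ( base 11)799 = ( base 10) 955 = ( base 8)1673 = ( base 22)1l9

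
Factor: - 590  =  -2^1*5^1*59^1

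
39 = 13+26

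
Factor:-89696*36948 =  -3314087808 = -  2^7*3^1*2803^1*3079^1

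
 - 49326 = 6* ( - 8221)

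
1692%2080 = 1692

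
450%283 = 167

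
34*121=4114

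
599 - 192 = 407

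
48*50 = 2400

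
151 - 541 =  - 390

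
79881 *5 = 399405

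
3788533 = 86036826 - 82248293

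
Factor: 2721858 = 2^1 * 3^1*453643^1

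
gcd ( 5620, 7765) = 5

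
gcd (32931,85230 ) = 9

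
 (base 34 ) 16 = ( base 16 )28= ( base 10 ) 40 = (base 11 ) 37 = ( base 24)1g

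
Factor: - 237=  - 3^1*79^1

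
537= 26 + 511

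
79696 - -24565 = 104261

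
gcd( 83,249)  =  83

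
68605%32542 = 3521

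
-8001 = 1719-9720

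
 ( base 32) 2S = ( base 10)92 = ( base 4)1130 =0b1011100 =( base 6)232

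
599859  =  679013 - 79154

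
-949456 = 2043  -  951499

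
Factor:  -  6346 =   -  2^1*19^1*167^1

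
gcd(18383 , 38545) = 593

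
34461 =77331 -42870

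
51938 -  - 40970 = 92908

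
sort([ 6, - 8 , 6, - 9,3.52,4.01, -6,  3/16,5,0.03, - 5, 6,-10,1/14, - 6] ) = [ - 10, - 9, - 8, - 6, - 6, - 5, 0.03,1/14,3/16,3.52,4.01,5,6,  6,6]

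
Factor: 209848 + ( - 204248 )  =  5600  =  2^5*5^2*7^1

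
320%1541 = 320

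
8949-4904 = 4045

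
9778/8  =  1222+1/4= 1222.25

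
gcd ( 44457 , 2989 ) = 7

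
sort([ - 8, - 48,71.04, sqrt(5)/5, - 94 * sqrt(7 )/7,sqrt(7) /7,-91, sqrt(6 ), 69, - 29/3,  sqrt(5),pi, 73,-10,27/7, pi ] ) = [ - 91,-48, - 94*sqrt(7)/7, - 10, - 29/3,-8, sqrt(7 ) /7, sqrt(5 ) /5, sqrt (5),  sqrt(6),pi , pi,27/7 , 69, 71.04, 73]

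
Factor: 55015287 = 3^1*23^1*103^1*7741^1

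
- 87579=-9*9731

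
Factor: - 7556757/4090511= -3^1*13^1*193763^1*4090511^( - 1 )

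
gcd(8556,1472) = 92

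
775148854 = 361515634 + 413633220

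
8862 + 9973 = 18835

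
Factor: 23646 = 2^1*3^1* 7^1*563^1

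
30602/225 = 30602/225 = 136.01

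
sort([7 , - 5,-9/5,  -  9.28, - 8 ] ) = [- 9.28, - 8,- 5 , - 9/5,  7 ]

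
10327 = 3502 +6825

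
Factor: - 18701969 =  - 11^1*13^1*130783^1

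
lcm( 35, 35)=35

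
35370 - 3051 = 32319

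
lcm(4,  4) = 4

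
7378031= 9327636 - 1949605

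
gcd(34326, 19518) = 6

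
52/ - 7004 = - 13/1751 = - 0.01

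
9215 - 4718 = 4497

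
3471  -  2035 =1436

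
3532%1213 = 1106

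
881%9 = 8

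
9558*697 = 6661926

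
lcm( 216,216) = 216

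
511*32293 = 16501723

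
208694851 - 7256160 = 201438691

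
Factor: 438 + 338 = 776 = 2^3*  97^1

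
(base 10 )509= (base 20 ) 159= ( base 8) 775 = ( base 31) gd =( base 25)K9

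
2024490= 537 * 3770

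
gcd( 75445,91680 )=955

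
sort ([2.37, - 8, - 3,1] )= [ - 8, - 3,  1, 2.37] 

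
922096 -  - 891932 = 1814028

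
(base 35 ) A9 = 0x167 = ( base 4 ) 11213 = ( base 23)FE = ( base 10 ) 359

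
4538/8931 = 4538/8931 = 0.51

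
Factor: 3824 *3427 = 13104848 =2^4*23^1*149^1 * 239^1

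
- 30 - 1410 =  - 1440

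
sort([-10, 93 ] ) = [-10 , 93]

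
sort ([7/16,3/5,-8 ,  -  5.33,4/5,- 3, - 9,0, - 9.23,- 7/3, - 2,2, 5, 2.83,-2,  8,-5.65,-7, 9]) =[ - 9.23, - 9,-8, - 7, - 5.65,-5.33,- 3 ,-7/3, - 2, -2, 0,7/16, 3/5, 4/5,2,2.83,5,8,9]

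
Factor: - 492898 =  - 2^1*7^1*17^1*19^1*109^1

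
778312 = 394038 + 384274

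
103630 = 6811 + 96819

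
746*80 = 59680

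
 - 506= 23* ( - 22 ) 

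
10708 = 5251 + 5457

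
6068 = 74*82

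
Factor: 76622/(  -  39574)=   -  91/47 = - 7^1* 13^1*47^(- 1) 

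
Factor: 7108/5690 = 3554/2845 = 2^1 * 5^( - 1 )*569^(- 1 )*1777^1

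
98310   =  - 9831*( - 10 ) 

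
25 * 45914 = 1147850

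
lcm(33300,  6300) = 233100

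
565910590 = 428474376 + 137436214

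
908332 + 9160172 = 10068504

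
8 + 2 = 10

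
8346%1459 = 1051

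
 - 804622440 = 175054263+  -  979676703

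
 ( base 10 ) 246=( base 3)100010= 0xf6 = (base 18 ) dc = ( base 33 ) 7F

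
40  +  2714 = 2754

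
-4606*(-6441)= 29667246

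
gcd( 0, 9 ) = 9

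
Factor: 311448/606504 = 19^1*37^( - 1 ) = 19/37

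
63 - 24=39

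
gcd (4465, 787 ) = 1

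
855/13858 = 855/13858 = 0.06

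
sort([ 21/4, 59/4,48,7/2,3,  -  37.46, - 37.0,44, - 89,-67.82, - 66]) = [ - 89, - 67.82, - 66, - 37.46,-37.0,3, 7/2, 21/4,59/4, 44, 48]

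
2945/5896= 2945/5896 = 0.50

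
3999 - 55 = 3944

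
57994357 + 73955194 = 131949551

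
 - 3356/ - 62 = 1678/31=54.13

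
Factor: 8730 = 2^1* 3^2*5^1 * 97^1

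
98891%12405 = 12056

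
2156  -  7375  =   - 5219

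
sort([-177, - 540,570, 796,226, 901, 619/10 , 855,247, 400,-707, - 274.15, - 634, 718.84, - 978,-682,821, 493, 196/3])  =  [ - 978,- 707,-682, - 634,-540, - 274.15,-177,  619/10, 196/3, 226,247,  400,493, 570, 718.84,  796, 821, 855, 901] 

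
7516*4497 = 33799452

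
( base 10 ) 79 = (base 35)29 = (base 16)4F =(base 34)2B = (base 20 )3j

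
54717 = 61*897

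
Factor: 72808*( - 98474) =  - 7169694992 = - 2^4 * 19^1*53^1* 479^1*929^1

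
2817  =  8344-5527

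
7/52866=7/52866 = 0.00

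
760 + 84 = 844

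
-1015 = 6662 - 7677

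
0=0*1453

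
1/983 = 1/983= 0.00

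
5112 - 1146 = 3966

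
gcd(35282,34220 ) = 118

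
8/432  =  1/54 = 0.02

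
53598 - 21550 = 32048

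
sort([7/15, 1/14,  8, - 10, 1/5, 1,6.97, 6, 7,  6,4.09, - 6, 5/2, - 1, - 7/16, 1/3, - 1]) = [ - 10, - 6, - 1, - 1, - 7/16, 1/14,1/5, 1/3, 7/15,1, 5/2, 4.09, 6,6, 6.97, 7, 8 ]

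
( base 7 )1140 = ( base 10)420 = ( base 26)g4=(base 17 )17C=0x1A4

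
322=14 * 23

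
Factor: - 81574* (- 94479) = 2^1*3^1*7^1*11^1*409^1 * 40787^1=7707029946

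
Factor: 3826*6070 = 2^2*5^1*607^1*1913^1=23223820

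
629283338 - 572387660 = 56895678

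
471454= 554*851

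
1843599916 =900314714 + 943285202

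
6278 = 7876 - 1598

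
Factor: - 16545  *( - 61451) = 3^1*5^1*13^1*29^1*163^1* 1103^1 = 1016706795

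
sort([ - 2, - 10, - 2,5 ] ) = [  -  10, - 2, - 2, 5]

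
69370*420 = 29135400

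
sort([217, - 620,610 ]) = [ - 620,217, 610] 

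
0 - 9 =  - 9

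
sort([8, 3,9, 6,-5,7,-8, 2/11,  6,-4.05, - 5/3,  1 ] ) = [ - 8,-5, - 4.05,-5/3,2/11,1, 3,6,6, 7, 8, 9]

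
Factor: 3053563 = 3053563^1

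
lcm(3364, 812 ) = 23548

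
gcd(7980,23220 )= 60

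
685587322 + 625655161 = 1311242483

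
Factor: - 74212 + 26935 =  - 47277 = -3^3*17^1*103^1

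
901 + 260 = 1161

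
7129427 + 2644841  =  9774268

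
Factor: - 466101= - 3^3*61^1*283^1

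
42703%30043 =12660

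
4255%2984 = 1271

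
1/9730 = 1/9730 = 0.00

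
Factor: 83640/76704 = 205/188 = 2^( - 2 )*5^1*41^1 * 47^( - 1)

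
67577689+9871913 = 77449602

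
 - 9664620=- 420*23011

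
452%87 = 17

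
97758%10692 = 1530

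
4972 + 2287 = 7259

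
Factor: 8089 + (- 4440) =3649=41^1*89^1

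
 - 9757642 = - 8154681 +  - 1602961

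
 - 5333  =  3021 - 8354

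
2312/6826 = 1156/3413= 0.34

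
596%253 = 90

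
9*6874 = 61866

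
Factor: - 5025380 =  - 2^2 *5^1*71^1 *3539^1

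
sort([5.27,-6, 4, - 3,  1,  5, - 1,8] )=[-6,-3,-1  ,  1, 4, 5, 5.27, 8 ] 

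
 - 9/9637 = -1 +9628/9637= -0.00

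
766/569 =1 + 197/569 = 1.35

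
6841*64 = 437824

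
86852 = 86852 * 1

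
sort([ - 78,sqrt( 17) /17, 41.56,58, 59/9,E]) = [ - 78, sqrt(17) /17, E , 59/9, 41.56,58]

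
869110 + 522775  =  1391885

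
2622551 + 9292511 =11915062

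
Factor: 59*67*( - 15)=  - 3^1*5^1*59^1*67^1 = - 59295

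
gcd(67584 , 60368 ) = 176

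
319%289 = 30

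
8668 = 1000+7668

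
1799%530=209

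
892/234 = 3+ 95/117 = 3.81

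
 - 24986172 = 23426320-48412492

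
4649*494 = 2296606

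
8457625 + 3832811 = 12290436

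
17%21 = 17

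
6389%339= 287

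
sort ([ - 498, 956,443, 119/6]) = [-498, 119/6,443 , 956]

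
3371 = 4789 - 1418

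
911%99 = 20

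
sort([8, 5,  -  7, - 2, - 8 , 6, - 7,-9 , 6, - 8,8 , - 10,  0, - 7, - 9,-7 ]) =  [ - 10,-9,  -  9, -8, - 8,-7,  -  7, - 7, - 7,-2, 0, 5,6,6,8 , 8 ] 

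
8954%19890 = 8954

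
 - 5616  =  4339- 9955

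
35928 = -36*( - 998)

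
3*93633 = 280899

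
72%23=3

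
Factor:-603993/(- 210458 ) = 2^(  -  1)*3^1*13^1 * 17^1*911^1*105229^( - 1) 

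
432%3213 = 432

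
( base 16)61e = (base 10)1566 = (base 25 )2CG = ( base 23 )2m2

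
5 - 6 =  - 1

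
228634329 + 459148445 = 687782774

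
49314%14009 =7287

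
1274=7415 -6141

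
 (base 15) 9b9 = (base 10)2199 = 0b100010010111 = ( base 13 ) 1002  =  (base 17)7a6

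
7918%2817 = 2284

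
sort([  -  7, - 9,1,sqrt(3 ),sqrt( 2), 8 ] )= [ - 9, - 7, 1, sqrt (2 ), sqrt( 3), 8 ] 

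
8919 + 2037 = 10956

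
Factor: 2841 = 3^1 * 947^1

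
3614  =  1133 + 2481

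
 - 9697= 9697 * ( - 1) 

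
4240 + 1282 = 5522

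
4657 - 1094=3563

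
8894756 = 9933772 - 1039016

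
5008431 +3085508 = 8093939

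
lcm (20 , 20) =20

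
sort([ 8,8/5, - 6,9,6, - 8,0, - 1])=[ - 8,  -  6, - 1,0,  8/5, 6,  8,9 ] 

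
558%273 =12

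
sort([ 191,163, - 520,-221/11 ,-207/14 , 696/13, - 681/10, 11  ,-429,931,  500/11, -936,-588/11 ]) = [-936,-520 , - 429, - 681/10,- 588/11, - 221/11  ,-207/14,11 , 500/11 , 696/13,163, 191,931 ]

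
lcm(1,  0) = 0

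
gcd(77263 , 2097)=1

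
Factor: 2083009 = 2083009^1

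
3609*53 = 191277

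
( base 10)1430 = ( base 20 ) 3ba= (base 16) 596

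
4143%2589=1554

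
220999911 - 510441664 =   -  289441753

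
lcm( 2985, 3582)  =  17910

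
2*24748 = 49496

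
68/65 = 1 + 3/65= 1.05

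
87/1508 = 3/52 = 0.06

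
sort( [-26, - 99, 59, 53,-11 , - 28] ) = [  -  99, - 28, - 26, - 11,53, 59 ] 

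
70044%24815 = 20414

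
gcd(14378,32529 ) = 7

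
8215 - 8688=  - 473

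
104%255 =104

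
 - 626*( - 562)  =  351812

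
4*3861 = 15444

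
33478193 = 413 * 81061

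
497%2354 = 497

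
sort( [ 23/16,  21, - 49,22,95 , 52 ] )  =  [-49,23/16,21,22, 52,95]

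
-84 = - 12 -72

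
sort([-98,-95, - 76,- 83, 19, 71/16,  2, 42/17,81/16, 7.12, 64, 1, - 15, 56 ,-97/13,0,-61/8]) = [ - 98,-95,-83,- 76, - 15, - 61/8, - 97/13, 0, 1, 2, 42/17  ,  71/16 , 81/16,7.12, 19,56,64]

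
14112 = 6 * 2352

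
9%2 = 1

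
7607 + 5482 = 13089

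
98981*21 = 2078601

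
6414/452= 14+ 43/226 = 14.19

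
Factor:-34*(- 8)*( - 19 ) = -5168 = - 2^4*17^1*19^1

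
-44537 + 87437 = 42900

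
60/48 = 5/4  =  1.25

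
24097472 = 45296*532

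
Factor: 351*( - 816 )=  - 2^4*3^4 * 13^1*17^1 = - 286416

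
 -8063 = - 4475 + - 3588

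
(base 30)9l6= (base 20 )11GG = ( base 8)21040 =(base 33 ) 80o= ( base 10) 8736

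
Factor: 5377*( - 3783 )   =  -3^1*13^1*19^1*97^1*283^1 = - 20341191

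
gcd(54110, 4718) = 14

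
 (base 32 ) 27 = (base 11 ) 65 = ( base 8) 107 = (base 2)1000111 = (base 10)71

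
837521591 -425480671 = 412040920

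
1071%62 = 17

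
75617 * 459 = 34708203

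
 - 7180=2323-9503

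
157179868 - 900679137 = - 743499269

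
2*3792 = 7584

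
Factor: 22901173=47^1 * 293^1 * 1663^1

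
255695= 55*4649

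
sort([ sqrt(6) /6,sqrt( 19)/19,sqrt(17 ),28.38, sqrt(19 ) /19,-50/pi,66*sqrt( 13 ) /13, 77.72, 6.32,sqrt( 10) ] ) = [ - 50/pi,sqrt( 19 ) /19, sqrt( 19)/19,sqrt( 6)/6,sqrt( 10),sqrt( 17),6.32,66*sqrt(13 ) /13,28.38, 77.72]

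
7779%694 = 145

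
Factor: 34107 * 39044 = 2^2 * 3^1 * 43^1* 227^1 * 11369^1=1331673708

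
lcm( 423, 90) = 4230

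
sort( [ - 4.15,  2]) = [  -  4.15,  2]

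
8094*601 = 4864494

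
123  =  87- - 36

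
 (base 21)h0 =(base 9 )436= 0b101100101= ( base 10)357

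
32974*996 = 32842104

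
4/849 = 4/849 =0.00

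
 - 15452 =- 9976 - 5476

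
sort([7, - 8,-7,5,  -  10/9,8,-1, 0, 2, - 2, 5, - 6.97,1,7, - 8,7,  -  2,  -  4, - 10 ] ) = [ - 10, - 8, - 8,-7, - 6.97, - 4,  -  2,-2, - 10/9, - 1, 0,1,2,5, 5 , 7, 7,7, 8]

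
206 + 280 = 486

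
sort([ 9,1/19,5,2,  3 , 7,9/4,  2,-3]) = [ - 3 , 1/19 , 2, 2,9/4 , 3,5,7, 9]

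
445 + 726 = 1171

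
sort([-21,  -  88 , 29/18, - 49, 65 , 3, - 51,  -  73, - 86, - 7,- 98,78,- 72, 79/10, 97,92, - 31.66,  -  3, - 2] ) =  [ - 98, - 88, - 86,-73, - 72,-51, - 49, - 31.66,  -  21,- 7,- 3, - 2,  29/18,3, 79/10, 65,78, 92, 97] 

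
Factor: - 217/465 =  - 7/15 = - 3^( - 1)*5^( - 1)*7^1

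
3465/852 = 4 + 19/284=4.07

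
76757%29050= 18657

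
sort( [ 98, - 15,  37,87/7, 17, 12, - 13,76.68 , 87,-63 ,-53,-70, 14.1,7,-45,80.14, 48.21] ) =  [ - 70, - 63,-53, - 45, - 15, - 13, 7 , 12, 87/7 , 14.1,17, 37, 48.21,  76.68, 80.14,87, 98]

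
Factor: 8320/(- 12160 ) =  - 13^1*19^( - 1) = - 13/19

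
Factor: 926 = 2^1*463^1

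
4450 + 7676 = 12126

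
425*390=165750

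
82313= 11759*7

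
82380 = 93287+  -  10907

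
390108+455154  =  845262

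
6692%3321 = 50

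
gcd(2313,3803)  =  1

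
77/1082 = 77/1082  =  0.07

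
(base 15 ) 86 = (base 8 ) 176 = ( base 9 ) 150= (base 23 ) 5B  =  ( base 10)126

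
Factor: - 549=-3^2*61^1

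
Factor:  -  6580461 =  - 3^1*23^1*95369^1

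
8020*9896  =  79365920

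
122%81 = 41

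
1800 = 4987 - 3187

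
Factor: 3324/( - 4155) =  - 2^2 *5^ ( - 1) = -4/5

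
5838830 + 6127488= 11966318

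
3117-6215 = -3098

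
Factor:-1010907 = - 3^3* 37441^1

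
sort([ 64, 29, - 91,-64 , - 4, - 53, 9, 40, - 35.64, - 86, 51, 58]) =[ - 91,  -  86, - 64,-53, - 35.64, - 4, 9, 29,40,  51,58, 64] 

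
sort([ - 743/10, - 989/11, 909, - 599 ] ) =[ - 599,-989/11, - 743/10,909] 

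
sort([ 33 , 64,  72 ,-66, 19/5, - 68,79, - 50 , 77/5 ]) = [-68, - 66,-50,19/5, 77/5,33,64, 72,79 ] 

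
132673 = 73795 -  - 58878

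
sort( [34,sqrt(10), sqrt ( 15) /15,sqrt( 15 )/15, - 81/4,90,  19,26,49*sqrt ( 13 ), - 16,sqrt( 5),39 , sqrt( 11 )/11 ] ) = [ - 81/4, - 16,sqrt( 15)/15,sqrt (15)/15,sqrt(11) /11,sqrt( 5), sqrt(10),19,26,34, 39,90,49 * sqrt( 13)] 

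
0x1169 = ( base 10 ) 4457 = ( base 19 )c6b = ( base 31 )4jo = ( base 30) 4SH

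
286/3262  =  143/1631 = 0.09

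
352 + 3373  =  3725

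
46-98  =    -  52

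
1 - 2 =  - 1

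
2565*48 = 123120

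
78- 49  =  29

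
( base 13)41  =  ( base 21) 2B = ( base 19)2F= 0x35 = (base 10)53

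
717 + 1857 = 2574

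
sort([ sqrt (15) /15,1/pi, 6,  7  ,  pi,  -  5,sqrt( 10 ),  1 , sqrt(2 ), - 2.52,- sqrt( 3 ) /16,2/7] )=[ - 5, - 2.52,  -  sqrt( 3 ) /16, sqrt( 15 )/15, 2/7,1/pi, 1,sqrt(2 ),pi, sqrt( 10),  6, 7]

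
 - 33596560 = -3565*9424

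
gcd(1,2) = 1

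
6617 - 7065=-448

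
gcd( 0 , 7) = 7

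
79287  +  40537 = 119824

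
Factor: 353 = 353^1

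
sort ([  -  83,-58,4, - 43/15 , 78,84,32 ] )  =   [-83, -58, -43/15,4, 32,78, 84 ] 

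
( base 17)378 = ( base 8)1742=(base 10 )994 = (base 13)5B6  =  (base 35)SE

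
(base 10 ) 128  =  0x80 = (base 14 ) 92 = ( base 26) 4O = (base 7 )242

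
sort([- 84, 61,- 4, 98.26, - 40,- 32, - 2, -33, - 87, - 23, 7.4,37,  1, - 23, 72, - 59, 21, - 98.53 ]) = [ - 98.53,-87,-84, - 59,-40, - 33,  -  32,-23  ,-23, - 4, - 2,1, 7.4, 21,37 , 61, 72,98.26 ]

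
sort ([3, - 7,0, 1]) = [  -  7,0, 1, 3 ]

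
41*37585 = 1540985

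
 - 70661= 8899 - 79560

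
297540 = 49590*6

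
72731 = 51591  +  21140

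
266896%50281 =15491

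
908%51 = 41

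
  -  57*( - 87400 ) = 4981800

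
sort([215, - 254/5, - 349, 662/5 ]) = [ - 349,-254/5,662/5,215]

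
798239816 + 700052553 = 1498292369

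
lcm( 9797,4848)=470256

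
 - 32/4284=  - 1+ 1063/1071  =  - 0.01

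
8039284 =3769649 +4269635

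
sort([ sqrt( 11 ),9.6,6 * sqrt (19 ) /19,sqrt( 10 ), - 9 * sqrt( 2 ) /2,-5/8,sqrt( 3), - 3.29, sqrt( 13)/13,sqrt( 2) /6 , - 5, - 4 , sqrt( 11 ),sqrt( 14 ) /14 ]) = [-9*sqrt( 2) /2, - 5,- 4, - 3.29, - 5/8,sqrt(2)/6,  sqrt(14 ) /14 , sqrt(13)/13,6* sqrt( 19)/19,sqrt( 3 ), sqrt( 10 ), sqrt( 11 ),sqrt( 11 ),9.6]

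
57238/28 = 28619/14 = 2044.21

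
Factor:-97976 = -2^3*37^1*331^1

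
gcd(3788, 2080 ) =4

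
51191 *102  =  5221482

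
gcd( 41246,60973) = 1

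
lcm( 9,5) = 45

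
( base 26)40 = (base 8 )150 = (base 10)104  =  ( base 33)35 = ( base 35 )2Y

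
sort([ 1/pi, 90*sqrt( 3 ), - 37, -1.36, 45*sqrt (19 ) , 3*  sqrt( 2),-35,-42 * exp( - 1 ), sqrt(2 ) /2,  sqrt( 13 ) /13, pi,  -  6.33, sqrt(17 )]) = [ - 37, -35,-42*exp ( - 1 ) , - 6.33, - 1.36,sqrt(13)/13,1/pi,sqrt( 2)/2, pi,sqrt( 17),  3*sqrt( 2), 90 * sqrt( 3 ),45*sqrt( 19 ) ]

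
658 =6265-5607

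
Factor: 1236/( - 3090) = -2^1*5^(-1) = - 2/5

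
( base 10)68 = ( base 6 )152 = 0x44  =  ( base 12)58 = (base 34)20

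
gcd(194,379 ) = 1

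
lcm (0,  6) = 0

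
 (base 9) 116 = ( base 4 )1200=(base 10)96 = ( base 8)140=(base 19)51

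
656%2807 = 656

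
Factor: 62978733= 3^2*197^1*35521^1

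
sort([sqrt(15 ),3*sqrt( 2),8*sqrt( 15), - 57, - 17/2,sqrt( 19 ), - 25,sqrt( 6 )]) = [-57,-25, - 17/2,sqrt( 6) , sqrt( 15), 3*sqrt( 2 ) , sqrt(19 )  ,  8*sqrt(15) ]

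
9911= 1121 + 8790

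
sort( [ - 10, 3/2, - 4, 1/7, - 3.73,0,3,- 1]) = [ -10,  -  4 , - 3.73, - 1,  0,1/7, 3/2,  3 ]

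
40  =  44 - 4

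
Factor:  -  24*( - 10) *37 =8880= 2^4*3^1*5^1*37^1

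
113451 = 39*2909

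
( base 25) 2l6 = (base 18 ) 58h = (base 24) 325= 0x6f5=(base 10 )1781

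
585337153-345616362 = 239720791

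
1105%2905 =1105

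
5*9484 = 47420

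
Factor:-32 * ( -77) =2^5 * 7^1* 11^1 =2464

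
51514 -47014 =4500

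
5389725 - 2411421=2978304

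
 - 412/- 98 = 206/49 = 4.20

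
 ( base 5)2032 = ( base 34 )7T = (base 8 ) 413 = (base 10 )267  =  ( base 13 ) 177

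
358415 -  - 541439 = 899854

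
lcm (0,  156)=0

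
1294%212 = 22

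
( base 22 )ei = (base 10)326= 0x146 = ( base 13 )1c1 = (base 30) AQ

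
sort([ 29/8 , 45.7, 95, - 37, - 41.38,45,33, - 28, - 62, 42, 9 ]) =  [ - 62,-41.38,-37, - 28, 29/8, 9,  33, 42,45,  45.7, 95]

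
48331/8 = 6041 + 3/8 = 6041.38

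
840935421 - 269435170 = 571500251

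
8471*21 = 177891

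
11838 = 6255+5583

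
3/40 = 3/40 = 0.07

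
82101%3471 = 2268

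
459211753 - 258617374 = 200594379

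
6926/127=54+68/127 = 54.54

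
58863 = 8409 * 7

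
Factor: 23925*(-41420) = - 990973500 = -2^2* 3^1*5^3 * 11^1*19^1*29^1 * 109^1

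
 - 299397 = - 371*807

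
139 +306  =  445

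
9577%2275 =477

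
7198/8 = 899 + 3/4 = 899.75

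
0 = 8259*0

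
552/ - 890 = -1 + 169/445 = - 0.62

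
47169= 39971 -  - 7198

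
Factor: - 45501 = -3^1*29^1*523^1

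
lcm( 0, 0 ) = 0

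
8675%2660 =695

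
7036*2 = 14072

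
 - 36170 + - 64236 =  - 100406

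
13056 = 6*2176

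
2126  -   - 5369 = 7495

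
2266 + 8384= 10650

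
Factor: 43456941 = 3^2*11^1*163^1 * 2693^1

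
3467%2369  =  1098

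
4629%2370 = 2259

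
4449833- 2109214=2340619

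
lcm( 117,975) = 2925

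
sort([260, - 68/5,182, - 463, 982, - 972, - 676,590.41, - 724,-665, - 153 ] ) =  [ - 972,- 724, - 676, - 665,- 463, - 153, - 68/5, 182,260,590.41,982] 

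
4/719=4/719= 0.01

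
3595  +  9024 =12619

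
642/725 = 642/725 = 0.89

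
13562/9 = 13562/9 = 1506.89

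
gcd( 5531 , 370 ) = 1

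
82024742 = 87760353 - 5735611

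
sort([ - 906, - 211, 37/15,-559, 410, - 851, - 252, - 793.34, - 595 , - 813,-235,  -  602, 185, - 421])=[ - 906, - 851, - 813, - 793.34, - 602,  -  595,-559, - 421,-252, - 235, - 211, 37/15, 185, 410 ]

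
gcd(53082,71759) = 983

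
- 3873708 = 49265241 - 53138949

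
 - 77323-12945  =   - 90268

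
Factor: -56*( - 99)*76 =421344 = 2^5*3^2*7^1*11^1*19^1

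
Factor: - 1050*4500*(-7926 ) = 37450350000 = 2^4*3^4*5^5*7^1*1321^1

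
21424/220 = 97 + 21/55 = 97.38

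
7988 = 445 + 7543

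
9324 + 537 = 9861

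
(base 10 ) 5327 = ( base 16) 14cf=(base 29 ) 69k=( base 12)30BB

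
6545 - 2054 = 4491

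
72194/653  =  72194/653 = 110.56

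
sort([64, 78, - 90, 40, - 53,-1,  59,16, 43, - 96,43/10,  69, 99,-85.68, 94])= [ - 96 , - 90,  -  85.68,-53, - 1,43/10, 16, 40,43,59,64, 69, 78, 94, 99 ] 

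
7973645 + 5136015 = 13109660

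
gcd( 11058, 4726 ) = 2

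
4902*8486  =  41598372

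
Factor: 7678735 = 5^1*1535747^1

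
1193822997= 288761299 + 905061698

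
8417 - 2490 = 5927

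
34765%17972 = 16793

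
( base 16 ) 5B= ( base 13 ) 70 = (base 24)3j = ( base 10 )91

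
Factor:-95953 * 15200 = -2^5*5^2*11^2*13^1*19^1*61^1 = -1458485600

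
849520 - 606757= 242763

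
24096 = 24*1004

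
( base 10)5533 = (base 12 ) 3251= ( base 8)12635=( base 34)4qp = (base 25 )8L8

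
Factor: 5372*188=1009936 = 2^4*17^1 * 47^1*79^1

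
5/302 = 5/302 = 0.02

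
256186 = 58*4417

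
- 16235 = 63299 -79534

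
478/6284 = 239/3142=0.08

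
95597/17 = 5623+6/17 = 5623.35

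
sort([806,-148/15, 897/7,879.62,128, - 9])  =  [ - 148/15, -9, 128, 897/7,806,  879.62]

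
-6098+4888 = -1210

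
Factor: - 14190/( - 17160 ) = 43/52=2^(-2)*13^(  -  1)*43^1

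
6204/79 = 78 + 42/79=78.53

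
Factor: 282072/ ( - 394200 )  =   - 3^( - 2)*5^( - 2) *7^1*23^1= - 161/225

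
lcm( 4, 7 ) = 28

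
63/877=63/877=   0.07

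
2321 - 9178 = - 6857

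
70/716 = 35/358 = 0.10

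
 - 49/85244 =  - 1 +85195/85244   =  - 0.00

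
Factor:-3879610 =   -  2^1*5^1*7^1*19^1*2917^1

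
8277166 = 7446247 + 830919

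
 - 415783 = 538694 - 954477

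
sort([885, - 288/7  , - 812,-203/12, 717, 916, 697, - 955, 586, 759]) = [-955, - 812, - 288/7, - 203/12, 586, 697, 717, 759 , 885,916 ] 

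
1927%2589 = 1927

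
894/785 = 1+109/785 = 1.14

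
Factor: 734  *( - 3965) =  - 2^1*5^1*13^1*61^1*367^1 = - 2910310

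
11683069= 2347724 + 9335345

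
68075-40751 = 27324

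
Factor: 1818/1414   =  9/7 = 3^2*7^( - 1)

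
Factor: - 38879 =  - 17^1 * 2287^1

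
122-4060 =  - 3938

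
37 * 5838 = 216006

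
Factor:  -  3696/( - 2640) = 7/5 = 5^(-1)*7^1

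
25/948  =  25/948 = 0.03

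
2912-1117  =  1795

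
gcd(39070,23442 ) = 7814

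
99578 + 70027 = 169605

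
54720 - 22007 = 32713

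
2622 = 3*874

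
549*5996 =3291804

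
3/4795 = 3/4795 = 0.00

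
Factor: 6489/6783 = 3^1 * 17^( - 1) * 19^( - 1)*103^1 = 309/323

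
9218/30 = 307  +  4/15 = 307.27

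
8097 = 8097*1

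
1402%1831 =1402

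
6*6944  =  41664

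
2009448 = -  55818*(-36 ) 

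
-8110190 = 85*(-95414 )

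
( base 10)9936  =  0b10011011010000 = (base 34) 8k8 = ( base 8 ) 23320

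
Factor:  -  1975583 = -229^1*8627^1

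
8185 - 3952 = 4233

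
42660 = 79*540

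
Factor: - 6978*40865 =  - 2^1*3^1*5^1*11^1*743^1*1163^1 = -  285155970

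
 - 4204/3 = - 1402+2/3 = - 1401.33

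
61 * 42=2562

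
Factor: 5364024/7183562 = 2^2*3^1*53^1 *4217^1* 3591781^( - 1) = 2682012/3591781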